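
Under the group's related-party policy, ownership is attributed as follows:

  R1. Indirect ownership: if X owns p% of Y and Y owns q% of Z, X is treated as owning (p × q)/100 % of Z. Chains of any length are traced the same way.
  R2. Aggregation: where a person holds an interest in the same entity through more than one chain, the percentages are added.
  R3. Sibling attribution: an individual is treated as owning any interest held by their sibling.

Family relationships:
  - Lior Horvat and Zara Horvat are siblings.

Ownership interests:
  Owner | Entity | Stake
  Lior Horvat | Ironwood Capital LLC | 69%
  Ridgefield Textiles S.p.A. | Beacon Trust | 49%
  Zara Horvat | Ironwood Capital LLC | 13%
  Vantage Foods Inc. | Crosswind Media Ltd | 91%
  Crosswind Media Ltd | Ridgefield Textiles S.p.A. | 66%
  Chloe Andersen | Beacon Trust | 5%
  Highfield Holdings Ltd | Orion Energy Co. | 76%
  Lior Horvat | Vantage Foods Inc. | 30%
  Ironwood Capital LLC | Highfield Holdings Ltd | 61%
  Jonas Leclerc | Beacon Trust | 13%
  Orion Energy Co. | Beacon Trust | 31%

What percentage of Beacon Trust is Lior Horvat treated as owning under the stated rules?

By sibling attribution (R3), Lior Horvat is treated as also owning Zara Horvat's interest in Ironwood Capital LLC, giving 69% + 13% = 82%.
Chain via Vantage Foods Inc. → Crosswind Media Ltd → Ridgefield Textiles S.p.A. (R1): 30% × 91% × 66% × 49% = 8.82882% of Beacon Trust.
Chain via Ironwood Capital LLC → Highfield Holdings Ltd → Orion Energy Co. (R1): 82% × 61% × 76% × 31% = 11.784712% of Beacon Trust.
Aggregating (R2): 8.82882% + 11.784712% = 20.613532%.

20.613532%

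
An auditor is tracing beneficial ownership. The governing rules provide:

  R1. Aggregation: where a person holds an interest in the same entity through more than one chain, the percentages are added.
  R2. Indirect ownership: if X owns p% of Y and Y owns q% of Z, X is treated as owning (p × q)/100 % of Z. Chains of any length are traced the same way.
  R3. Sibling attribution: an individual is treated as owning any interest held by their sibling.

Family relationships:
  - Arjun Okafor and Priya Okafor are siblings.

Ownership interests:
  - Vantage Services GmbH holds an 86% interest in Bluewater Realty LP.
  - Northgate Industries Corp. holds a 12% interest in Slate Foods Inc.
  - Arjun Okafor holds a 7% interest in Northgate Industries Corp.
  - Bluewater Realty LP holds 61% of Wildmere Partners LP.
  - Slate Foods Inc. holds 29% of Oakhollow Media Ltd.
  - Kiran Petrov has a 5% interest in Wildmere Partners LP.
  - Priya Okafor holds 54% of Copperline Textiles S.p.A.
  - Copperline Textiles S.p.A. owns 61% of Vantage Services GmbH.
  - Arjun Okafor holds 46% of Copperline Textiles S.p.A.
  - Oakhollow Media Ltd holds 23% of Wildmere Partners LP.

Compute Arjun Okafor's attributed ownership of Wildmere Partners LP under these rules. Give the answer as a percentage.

By sibling attribution (R3), Arjun Okafor is treated as also owning Priya Okafor's interest in Copperline Textiles S.p.A, giving 46% + 54% = 100%.
Chain via Copperline Textiles S.p.A. → Vantage Services GmbH → Bluewater Realty LP (R2): 100% × 61% × 86% × 61% = 32.0006% of Wildmere Partners LP.
Chain via Northgate Industries Corp. → Slate Foods Inc. → Oakhollow Media Ltd (R2): 7% × 12% × 29% × 23% = 0.056028% of Wildmere Partners LP.
Aggregating (R1): 32.0006% + 0.056028% = 32.056628%.

32.056628%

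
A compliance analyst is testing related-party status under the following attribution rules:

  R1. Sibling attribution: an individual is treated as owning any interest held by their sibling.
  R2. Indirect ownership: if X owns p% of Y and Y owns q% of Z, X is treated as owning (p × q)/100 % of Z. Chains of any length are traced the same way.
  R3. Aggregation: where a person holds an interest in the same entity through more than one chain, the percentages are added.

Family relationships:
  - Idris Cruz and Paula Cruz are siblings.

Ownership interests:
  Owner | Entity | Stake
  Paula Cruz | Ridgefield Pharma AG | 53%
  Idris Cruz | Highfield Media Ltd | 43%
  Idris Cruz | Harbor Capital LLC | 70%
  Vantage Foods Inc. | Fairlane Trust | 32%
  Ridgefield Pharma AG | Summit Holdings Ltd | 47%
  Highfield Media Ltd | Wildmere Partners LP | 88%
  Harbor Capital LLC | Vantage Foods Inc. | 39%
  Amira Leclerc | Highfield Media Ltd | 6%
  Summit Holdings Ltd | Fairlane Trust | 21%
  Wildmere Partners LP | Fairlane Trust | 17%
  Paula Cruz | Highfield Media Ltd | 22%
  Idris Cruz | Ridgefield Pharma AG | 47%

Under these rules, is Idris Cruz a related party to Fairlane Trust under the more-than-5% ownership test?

By sibling attribution (R1), Idris Cruz is treated as also owning Paula Cruz's interest in Highfield Media Ltd, giving 43% + 22% = 65%.
By sibling attribution (R1), Idris Cruz is treated as also owning Paula Cruz's interest in Ridgefield Pharma AG, giving 47% + 53% = 100%.
Chain via Harbor Capital LLC → Vantage Foods Inc. (R2): 70% × 39% × 32% = 8.736% of Fairlane Trust.
Chain via Highfield Media Ltd → Wildmere Partners LP (R2): 65% × 88% × 17% = 9.724% of Fairlane Trust.
Chain via Ridgefield Pharma AG → Summit Holdings Ltd (R2): 100% × 47% × 21% = 9.87% of Fairlane Trust.
Aggregating (R3): 8.736% + 9.724% + 9.87% = 28.33%.
28.33% exceeds the 5% threshold, so Idris is a related party to Fairlane Trust.

Yes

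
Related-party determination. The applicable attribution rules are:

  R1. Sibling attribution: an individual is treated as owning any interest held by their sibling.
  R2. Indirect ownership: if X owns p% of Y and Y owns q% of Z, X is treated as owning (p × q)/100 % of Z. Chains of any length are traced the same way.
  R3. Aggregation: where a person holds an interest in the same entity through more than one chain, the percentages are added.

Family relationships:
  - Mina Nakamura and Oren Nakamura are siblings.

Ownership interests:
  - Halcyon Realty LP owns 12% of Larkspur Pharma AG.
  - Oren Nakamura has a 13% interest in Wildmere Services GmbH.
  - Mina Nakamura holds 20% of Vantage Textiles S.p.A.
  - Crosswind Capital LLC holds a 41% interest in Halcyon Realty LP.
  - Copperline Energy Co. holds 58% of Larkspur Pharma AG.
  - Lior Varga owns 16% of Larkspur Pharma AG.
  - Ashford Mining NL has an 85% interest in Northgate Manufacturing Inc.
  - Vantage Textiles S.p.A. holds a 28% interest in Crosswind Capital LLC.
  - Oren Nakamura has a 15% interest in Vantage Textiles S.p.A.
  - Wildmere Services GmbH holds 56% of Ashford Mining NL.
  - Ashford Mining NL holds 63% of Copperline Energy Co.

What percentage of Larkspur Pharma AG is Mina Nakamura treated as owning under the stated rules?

By sibling attribution (R1), Mina Nakamura is treated as also owning Oren Nakamura's interest in Vantage Textiles S.p.A, giving 20% + 15% = 35%.
By sibling attribution (R1), Mina Nakamura is treated as owning Oren Nakamura's 13% interest in Wildmere Services GmbH.
Chain via Vantage Textiles S.p.A. → Crosswind Capital LLC → Halcyon Realty LP (R2): 35% × 28% × 41% × 12% = 0.48216% of Larkspur Pharma AG.
Chain via Wildmere Services GmbH → Ashford Mining NL → Copperline Energy Co. (R2): 13% × 56% × 63% × 58% = 2.660112% of Larkspur Pharma AG.
Aggregating (R3): 0.48216% + 2.660112% = 3.142272%.

3.142272%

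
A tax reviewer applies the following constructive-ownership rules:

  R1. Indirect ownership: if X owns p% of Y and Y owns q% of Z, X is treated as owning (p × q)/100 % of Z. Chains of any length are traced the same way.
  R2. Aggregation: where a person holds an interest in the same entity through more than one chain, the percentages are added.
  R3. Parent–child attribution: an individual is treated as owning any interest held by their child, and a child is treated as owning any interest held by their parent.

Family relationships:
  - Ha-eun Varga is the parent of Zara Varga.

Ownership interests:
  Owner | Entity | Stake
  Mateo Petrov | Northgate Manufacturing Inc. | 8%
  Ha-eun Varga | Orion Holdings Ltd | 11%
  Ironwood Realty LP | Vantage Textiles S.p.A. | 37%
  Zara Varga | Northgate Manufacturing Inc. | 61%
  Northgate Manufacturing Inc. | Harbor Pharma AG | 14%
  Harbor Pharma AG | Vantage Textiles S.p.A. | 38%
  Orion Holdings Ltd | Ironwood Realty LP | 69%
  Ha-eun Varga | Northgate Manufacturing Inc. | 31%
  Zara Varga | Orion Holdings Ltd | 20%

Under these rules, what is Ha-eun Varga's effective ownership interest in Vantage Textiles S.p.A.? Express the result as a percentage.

By parent–child attribution (R3), Ha-eun Varga is treated as also owning Zara Varga's interest in Northgate Manufacturing Inc, giving 31% + 61% = 92%.
By parent–child attribution (R3), Ha-eun Varga is treated as also owning Zara Varga's interest in Orion Holdings Ltd, giving 11% + 20% = 31%.
Chain via Northgate Manufacturing Inc. → Harbor Pharma AG (R1): 92% × 14% × 38% = 4.8944% of Vantage Textiles S.p.A.
Chain via Orion Holdings Ltd → Ironwood Realty LP (R1): 31% × 69% × 37% = 7.9143% of Vantage Textiles S.p.A.
Aggregating (R2): 4.8944% + 7.9143% = 12.8087%.

12.8087%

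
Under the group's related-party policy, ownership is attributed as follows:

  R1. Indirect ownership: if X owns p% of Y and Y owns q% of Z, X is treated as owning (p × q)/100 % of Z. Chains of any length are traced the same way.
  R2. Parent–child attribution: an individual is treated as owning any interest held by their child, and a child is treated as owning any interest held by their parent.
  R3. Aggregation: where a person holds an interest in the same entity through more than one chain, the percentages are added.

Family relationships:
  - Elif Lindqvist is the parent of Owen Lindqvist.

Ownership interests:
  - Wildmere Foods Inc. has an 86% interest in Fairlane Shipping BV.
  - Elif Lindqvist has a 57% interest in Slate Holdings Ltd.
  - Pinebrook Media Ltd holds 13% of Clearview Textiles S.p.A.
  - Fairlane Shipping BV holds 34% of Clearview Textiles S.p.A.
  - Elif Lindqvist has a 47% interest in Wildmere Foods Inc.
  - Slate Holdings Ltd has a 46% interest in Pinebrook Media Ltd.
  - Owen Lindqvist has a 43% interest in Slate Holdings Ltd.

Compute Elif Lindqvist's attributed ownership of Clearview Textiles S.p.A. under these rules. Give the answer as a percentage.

19.7228%

By parent–child attribution (R2), Elif Lindqvist is treated as also owning Owen Lindqvist's interest in Slate Holdings Ltd, giving 57% + 43% = 100%.
Chain via Slate Holdings Ltd → Pinebrook Media Ltd (R1): 100% × 46% × 13% = 5.98% of Clearview Textiles S.p.A.
Chain via Wildmere Foods Inc. → Fairlane Shipping BV (R1): 47% × 86% × 34% = 13.7428% of Clearview Textiles S.p.A.
Aggregating (R3): 5.98% + 13.7428% = 19.7228%.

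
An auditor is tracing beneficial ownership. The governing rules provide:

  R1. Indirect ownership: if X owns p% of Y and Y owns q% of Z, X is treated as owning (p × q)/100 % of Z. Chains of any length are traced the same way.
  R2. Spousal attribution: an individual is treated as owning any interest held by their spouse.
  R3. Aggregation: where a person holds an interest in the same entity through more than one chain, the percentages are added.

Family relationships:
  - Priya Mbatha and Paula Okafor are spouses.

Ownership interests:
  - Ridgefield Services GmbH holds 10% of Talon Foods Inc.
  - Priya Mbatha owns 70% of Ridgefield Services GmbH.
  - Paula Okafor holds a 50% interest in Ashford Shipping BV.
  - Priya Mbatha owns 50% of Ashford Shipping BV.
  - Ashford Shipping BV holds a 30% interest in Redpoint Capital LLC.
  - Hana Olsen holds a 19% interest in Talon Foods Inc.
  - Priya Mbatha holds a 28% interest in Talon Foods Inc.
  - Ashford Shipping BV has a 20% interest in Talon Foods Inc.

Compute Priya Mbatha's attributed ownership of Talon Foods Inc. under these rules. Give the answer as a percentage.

By spousal attribution (R2), Priya Mbatha is treated as also owning Paula Okafor's interest in Ashford Shipping BV, giving 50% + 50% = 100%.
Chain via Ridgefield Services GmbH (R1): 70% × 10% = 7% of Talon Foods Inc.
Chain via Ashford Shipping BV (R1): 100% × 20% = 20% of Talon Foods Inc.
Direct interest in Talon Foods Inc: 28%.
Aggregating (R3): 7% + 20% + 28% = 55%.

55%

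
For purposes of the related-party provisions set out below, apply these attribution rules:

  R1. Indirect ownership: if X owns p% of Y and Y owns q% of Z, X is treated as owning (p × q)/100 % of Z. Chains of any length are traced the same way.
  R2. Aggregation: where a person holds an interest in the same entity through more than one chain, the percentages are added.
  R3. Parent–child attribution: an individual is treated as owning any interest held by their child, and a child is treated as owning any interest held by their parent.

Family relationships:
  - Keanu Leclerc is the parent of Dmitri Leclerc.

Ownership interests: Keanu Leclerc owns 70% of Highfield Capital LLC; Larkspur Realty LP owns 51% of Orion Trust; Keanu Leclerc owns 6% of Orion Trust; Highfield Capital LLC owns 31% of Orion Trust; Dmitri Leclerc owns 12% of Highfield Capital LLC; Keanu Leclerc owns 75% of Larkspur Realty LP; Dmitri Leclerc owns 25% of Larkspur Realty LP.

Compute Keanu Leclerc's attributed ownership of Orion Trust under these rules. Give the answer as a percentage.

82.42%

By parent–child attribution (R3), Keanu Leclerc is treated as also owning Dmitri Leclerc's interest in Larkspur Realty LP, giving 75% + 25% = 100%.
By parent–child attribution (R3), Keanu Leclerc is treated as also owning Dmitri Leclerc's interest in Highfield Capital LLC, giving 70% + 12% = 82%.
Chain via Larkspur Realty LP (R1): 100% × 51% = 51% of Orion Trust.
Chain via Highfield Capital LLC (R1): 82% × 31% = 25.42% of Orion Trust.
Direct interest in Orion Trust: 6%.
Aggregating (R2): 51% + 25.42% + 6% = 82.42%.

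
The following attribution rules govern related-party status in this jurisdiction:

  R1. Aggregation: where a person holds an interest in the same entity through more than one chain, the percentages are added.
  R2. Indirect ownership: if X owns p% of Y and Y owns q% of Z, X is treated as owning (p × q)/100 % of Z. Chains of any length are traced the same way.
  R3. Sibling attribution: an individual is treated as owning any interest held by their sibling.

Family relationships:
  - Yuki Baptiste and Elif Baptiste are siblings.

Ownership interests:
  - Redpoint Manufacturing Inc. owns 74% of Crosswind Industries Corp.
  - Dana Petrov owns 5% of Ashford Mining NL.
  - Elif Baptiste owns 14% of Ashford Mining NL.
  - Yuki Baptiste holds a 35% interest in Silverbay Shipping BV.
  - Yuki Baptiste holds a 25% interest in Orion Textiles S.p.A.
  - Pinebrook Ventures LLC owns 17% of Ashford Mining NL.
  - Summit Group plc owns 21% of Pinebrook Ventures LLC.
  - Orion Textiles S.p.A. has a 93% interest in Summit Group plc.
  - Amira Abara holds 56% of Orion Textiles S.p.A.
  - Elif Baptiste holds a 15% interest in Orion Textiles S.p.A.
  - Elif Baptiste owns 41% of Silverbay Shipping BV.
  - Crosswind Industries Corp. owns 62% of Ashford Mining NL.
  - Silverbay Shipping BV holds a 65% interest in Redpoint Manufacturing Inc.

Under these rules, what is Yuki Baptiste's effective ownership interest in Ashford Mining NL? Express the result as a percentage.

By sibling attribution (R3), Yuki Baptiste is treated as also owning Elif Baptiste's interest in Silverbay Shipping BV, giving 35% + 41% = 76%.
By sibling attribution (R3), Yuki Baptiste is treated as also owning Elif Baptiste's interest in Orion Textiles S.p.A, giving 25% + 15% = 40%.
By sibling attribution (R3), Yuki Baptiste is treated as owning Elif Baptiste's 14% interest in Ashford Mining NL.
Chain via Silverbay Shipping BV → Redpoint Manufacturing Inc. → Crosswind Industries Corp. (R2): 76% × 65% × 74% × 62% = 22.66472% of Ashford Mining NL.
Chain via Orion Textiles S.p.A. → Summit Group plc → Pinebrook Ventures LLC (R2): 40% × 93% × 21% × 17% = 1.32804% of Ashford Mining NL.
Direct interest in Ashford Mining NL: 14%.
Aggregating (R1): 22.66472% + 1.32804% + 14% = 37.99276%.

37.99276%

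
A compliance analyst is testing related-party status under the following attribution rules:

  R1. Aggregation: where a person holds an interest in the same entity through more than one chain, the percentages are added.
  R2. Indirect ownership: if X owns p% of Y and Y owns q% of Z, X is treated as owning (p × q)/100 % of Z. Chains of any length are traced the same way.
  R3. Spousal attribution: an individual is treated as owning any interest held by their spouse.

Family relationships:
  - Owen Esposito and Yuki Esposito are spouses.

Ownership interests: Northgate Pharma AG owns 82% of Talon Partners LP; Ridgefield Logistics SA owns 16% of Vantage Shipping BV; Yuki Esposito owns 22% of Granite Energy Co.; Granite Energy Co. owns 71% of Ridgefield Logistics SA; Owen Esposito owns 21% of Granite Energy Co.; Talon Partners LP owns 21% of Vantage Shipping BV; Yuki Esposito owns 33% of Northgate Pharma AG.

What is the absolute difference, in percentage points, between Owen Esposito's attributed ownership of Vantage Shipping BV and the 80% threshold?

69.4326

By spousal attribution (R3), Owen Esposito is treated as also owning Yuki Esposito's interest in Granite Energy Co, giving 21% + 22% = 43%.
By spousal attribution (R3), Owen Esposito is treated as owning Yuki Esposito's 33% interest in Northgate Pharma AG.
Chain via Granite Energy Co. → Ridgefield Logistics SA (R2): 43% × 71% × 16% = 4.8848% of Vantage Shipping BV.
Chain via Northgate Pharma AG → Talon Partners LP (R2): 33% × 82% × 21% = 5.6826% of Vantage Shipping BV.
Aggregating (R1): 4.8848% + 5.6826% = 10.5674%.
10.5674% falls short of the 80% threshold by 69.4326 percentage points.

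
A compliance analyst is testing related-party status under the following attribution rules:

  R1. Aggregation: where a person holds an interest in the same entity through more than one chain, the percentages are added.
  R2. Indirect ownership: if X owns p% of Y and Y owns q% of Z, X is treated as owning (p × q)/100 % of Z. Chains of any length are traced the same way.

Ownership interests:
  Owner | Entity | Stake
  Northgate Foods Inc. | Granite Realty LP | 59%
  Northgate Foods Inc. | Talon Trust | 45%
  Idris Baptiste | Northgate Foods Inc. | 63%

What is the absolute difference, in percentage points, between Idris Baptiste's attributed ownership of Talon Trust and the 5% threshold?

23.35

Chain via Northgate Foods Inc. (R2): 63% × 45% = 28.35% of Talon Trust.
28.35% exceeds the 5% threshold by 23.35 percentage points.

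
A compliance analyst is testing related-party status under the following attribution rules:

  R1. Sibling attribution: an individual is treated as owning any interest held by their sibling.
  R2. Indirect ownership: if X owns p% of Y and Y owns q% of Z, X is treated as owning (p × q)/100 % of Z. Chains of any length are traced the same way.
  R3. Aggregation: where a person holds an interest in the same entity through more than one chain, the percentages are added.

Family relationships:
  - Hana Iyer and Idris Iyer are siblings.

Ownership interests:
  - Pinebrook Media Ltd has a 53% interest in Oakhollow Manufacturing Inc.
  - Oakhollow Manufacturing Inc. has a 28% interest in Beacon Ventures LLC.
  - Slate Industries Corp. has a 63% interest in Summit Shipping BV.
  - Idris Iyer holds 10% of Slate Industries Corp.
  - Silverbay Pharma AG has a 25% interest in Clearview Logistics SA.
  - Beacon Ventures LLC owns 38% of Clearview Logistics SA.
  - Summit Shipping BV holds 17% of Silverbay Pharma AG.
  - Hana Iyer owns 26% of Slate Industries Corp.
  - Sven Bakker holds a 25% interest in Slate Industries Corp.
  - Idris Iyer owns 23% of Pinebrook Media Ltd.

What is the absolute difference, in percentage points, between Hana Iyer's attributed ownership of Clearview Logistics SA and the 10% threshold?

7.739084

By sibling attribution (R1), Hana Iyer is treated as also owning Idris Iyer's interest in Slate Industries Corp, giving 26% + 10% = 36%.
By sibling attribution (R1), Hana Iyer is treated as owning Idris Iyer's 23% interest in Pinebrook Media Ltd.
Chain via Slate Industries Corp. → Summit Shipping BV → Silverbay Pharma AG (R2): 36% × 63% × 17% × 25% = 0.9639% of Clearview Logistics SA.
Chain via Pinebrook Media Ltd → Oakhollow Manufacturing Inc. → Beacon Ventures LLC (R2): 23% × 53% × 28% × 38% = 1.297016% of Clearview Logistics SA.
Aggregating (R3): 0.9639% + 1.297016% = 2.260916%.
2.260916% falls short of the 10% threshold by 7.739084 percentage points.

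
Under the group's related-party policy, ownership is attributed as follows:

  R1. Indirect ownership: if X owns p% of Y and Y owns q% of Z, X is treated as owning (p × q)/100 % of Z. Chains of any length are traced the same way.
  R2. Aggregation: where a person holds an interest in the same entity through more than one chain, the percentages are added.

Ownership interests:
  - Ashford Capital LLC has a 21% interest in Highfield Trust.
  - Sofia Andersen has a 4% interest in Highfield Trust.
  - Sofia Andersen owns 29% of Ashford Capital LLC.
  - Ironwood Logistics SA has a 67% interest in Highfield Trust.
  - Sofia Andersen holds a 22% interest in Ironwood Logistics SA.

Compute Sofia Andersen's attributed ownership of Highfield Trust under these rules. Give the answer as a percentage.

24.83%

Chain via Ironwood Logistics SA (R1): 22% × 67% = 14.74% of Highfield Trust.
Chain via Ashford Capital LLC (R1): 29% × 21% = 6.09% of Highfield Trust.
Direct interest in Highfield Trust: 4%.
Aggregating (R2): 14.74% + 6.09% + 4% = 24.83%.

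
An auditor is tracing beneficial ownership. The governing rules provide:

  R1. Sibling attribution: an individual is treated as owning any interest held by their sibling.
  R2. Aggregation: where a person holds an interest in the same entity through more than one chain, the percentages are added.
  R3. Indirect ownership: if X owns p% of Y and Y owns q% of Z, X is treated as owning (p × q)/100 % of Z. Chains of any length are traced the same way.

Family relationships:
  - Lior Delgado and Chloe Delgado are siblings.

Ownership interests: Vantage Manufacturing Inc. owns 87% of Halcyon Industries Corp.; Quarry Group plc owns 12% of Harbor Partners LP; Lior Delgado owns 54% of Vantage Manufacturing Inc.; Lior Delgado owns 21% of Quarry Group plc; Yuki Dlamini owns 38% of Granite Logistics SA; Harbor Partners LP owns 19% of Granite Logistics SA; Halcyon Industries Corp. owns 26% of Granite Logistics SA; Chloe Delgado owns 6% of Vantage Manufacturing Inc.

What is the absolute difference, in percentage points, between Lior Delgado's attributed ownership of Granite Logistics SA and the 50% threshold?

35.9492

By sibling attribution (R1), Lior Delgado is treated as also owning Chloe Delgado's interest in Vantage Manufacturing Inc, giving 54% + 6% = 60%.
Chain via Vantage Manufacturing Inc. → Halcyon Industries Corp. (R3): 60% × 87% × 26% = 13.572% of Granite Logistics SA.
Chain via Quarry Group plc → Harbor Partners LP (R3): 21% × 12% × 19% = 0.4788% of Granite Logistics SA.
Aggregating (R2): 13.572% + 0.4788% = 14.0508%.
14.0508% falls short of the 50% threshold by 35.9492 percentage points.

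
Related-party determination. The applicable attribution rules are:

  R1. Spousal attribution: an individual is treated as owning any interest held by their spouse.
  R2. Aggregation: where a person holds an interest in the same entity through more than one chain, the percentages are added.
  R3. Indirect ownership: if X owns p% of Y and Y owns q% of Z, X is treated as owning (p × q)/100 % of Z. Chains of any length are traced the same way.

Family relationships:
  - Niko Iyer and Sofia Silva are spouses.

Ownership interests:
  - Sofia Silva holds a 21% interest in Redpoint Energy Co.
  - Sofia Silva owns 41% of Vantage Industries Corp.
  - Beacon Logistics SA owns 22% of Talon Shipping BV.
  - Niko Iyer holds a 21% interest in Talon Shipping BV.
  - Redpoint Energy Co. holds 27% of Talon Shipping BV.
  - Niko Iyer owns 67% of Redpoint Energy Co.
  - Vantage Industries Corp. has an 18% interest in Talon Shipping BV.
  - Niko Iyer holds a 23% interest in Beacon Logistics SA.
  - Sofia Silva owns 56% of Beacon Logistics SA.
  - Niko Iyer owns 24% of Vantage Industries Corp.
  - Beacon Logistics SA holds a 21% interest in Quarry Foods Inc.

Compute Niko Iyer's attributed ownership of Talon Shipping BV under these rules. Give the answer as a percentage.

By spousal attribution (R1), Niko Iyer is treated as also owning Sofia Silva's interest in Redpoint Energy Co, giving 67% + 21% = 88%.
By spousal attribution (R1), Niko Iyer is treated as also owning Sofia Silva's interest in Vantage Industries Corp, giving 24% + 41% = 65%.
By spousal attribution (R1), Niko Iyer is treated as also owning Sofia Silva's interest in Beacon Logistics SA, giving 23% + 56% = 79%.
Chain via Redpoint Energy Co. (R3): 88% × 27% = 23.76% of Talon Shipping BV.
Chain via Vantage Industries Corp. (R3): 65% × 18% = 11.7% of Talon Shipping BV.
Chain via Beacon Logistics SA (R3): 79% × 22% = 17.38% of Talon Shipping BV.
Direct interest in Talon Shipping BV: 21%.
Aggregating (R2): 23.76% + 11.7% + 17.38% + 21% = 73.84%.

73.84%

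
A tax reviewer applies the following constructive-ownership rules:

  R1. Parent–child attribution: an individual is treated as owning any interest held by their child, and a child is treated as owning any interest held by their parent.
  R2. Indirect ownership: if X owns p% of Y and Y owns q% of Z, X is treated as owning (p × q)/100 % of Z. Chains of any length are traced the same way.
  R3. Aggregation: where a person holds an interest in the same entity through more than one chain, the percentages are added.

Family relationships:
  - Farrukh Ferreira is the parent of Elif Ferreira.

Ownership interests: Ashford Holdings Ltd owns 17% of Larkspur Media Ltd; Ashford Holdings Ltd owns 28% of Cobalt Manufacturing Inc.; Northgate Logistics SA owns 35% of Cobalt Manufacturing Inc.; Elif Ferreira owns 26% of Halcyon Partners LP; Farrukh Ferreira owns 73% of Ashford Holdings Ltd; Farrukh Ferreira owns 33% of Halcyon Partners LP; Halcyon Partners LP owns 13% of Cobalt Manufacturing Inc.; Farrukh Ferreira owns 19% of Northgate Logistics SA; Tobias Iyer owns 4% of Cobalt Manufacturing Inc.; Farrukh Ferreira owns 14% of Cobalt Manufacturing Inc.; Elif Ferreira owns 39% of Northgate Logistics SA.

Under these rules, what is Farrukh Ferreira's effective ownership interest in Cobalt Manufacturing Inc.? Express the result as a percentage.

62.41%

By parent–child attribution (R1), Farrukh Ferreira is treated as also owning Elif Ferreira's interest in Halcyon Partners LP, giving 33% + 26% = 59%.
By parent–child attribution (R1), Farrukh Ferreira is treated as also owning Elif Ferreira's interest in Northgate Logistics SA, giving 19% + 39% = 58%.
Chain via Halcyon Partners LP (R2): 59% × 13% = 7.67% of Cobalt Manufacturing Inc.
Chain via Northgate Logistics SA (R2): 58% × 35% = 20.3% of Cobalt Manufacturing Inc.
Chain via Ashford Holdings Ltd (R2): 73% × 28% = 20.44% of Cobalt Manufacturing Inc.
Direct interest in Cobalt Manufacturing Inc: 14%.
Aggregating (R3): 7.67% + 20.3% + 20.44% + 14% = 62.41%.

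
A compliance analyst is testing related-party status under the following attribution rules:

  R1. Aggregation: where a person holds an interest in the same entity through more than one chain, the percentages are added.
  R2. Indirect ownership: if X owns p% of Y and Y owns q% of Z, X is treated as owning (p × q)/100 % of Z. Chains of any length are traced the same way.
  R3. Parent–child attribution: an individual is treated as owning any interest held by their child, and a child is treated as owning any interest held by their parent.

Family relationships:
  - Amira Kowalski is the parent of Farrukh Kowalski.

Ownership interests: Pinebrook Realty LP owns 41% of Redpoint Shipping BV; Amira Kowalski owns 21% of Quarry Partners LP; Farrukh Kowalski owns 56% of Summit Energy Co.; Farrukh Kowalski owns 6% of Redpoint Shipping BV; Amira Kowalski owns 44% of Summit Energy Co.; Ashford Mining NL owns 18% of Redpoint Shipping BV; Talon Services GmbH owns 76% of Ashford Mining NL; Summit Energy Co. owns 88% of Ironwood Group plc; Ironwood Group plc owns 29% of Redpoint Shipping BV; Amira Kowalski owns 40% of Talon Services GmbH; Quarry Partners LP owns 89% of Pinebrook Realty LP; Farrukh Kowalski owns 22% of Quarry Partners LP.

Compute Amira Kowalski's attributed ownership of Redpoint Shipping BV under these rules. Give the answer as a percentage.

By parent–child attribution (R3), Amira Kowalski is treated as also owning Farrukh Kowalski's interest in Quarry Partners LP, giving 21% + 22% = 43%.
By parent–child attribution (R3), Amira Kowalski is treated as also owning Farrukh Kowalski's interest in Summit Energy Co, giving 44% + 56% = 100%.
By parent–child attribution (R3), Amira Kowalski is treated as owning Farrukh Kowalski's 6% interest in Redpoint Shipping BV.
Chain via Quarry Partners LP → Pinebrook Realty LP (R2): 43% × 89% × 41% = 15.6907% of Redpoint Shipping BV.
Chain via Summit Energy Co. → Ironwood Group plc (R2): 100% × 88% × 29% = 25.52% of Redpoint Shipping BV.
Chain via Talon Services GmbH → Ashford Mining NL (R2): 40% × 76% × 18% = 5.472% of Redpoint Shipping BV.
Direct interest in Redpoint Shipping BV: 6%.
Aggregating (R1): 15.6907% + 25.52% + 5.472% + 6% = 52.6827%.

52.6827%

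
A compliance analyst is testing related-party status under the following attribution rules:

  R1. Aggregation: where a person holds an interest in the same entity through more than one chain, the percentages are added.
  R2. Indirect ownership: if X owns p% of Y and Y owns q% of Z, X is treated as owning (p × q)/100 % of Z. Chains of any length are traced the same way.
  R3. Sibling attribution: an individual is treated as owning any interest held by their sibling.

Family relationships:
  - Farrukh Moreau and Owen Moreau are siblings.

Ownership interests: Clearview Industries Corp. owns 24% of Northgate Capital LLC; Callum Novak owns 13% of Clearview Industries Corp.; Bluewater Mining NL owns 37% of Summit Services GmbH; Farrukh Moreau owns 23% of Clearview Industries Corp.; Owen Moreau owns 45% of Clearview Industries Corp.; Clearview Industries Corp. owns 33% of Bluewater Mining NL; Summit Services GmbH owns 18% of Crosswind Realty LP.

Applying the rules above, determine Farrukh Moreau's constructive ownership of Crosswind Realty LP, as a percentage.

By sibling attribution (R3), Farrukh Moreau is treated as also owning Owen Moreau's interest in Clearview Industries Corp, giving 23% + 45% = 68%.
Chain via Clearview Industries Corp. → Bluewater Mining NL → Summit Services GmbH (R2): 68% × 33% × 37% × 18% = 1.494504% of Crosswind Realty LP.

1.494504%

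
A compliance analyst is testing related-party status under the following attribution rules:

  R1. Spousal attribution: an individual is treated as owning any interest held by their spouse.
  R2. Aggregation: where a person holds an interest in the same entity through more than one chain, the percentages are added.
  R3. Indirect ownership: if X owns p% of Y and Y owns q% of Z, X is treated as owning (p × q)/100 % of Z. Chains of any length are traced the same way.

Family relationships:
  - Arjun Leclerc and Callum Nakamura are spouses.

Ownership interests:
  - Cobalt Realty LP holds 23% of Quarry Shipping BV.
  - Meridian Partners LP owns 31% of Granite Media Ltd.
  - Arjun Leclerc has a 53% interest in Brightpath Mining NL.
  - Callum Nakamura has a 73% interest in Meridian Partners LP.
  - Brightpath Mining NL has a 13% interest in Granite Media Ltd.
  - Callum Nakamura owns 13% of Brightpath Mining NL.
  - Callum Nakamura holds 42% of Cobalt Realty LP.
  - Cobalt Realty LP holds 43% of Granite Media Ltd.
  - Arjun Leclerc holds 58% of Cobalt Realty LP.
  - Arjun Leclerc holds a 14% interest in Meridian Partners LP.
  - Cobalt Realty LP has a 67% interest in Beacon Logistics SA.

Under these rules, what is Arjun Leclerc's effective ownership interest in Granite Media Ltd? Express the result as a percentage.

78.55%

By spousal attribution (R1), Arjun Leclerc is treated as also owning Callum Nakamura's interest in Brightpath Mining NL, giving 53% + 13% = 66%.
By spousal attribution (R1), Arjun Leclerc is treated as also owning Callum Nakamura's interest in Cobalt Realty LP, giving 58% + 42% = 100%.
By spousal attribution (R1), Arjun Leclerc is treated as also owning Callum Nakamura's interest in Meridian Partners LP, giving 14% + 73% = 87%.
Chain via Brightpath Mining NL (R3): 66% × 13% = 8.58% of Granite Media Ltd.
Chain via Cobalt Realty LP (R3): 100% × 43% = 43% of Granite Media Ltd.
Chain via Meridian Partners LP (R3): 87% × 31% = 26.97% of Granite Media Ltd.
Aggregating (R2): 8.58% + 43% + 26.97% = 78.55%.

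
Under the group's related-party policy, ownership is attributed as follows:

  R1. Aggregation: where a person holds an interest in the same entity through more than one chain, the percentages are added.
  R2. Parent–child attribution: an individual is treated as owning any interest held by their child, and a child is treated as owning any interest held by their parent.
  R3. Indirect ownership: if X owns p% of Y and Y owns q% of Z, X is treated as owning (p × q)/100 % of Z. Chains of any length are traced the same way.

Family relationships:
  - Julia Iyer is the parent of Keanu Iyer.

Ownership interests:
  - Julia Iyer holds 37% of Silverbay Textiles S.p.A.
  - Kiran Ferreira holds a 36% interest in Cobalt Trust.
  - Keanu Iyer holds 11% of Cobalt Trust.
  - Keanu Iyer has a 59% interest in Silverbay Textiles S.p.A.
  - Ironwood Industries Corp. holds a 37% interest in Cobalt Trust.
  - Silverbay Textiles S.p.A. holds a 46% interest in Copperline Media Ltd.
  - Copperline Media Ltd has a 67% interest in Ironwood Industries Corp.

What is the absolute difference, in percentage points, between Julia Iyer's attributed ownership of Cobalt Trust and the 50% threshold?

By parent–child attribution (R2), Julia Iyer is treated as also owning Keanu Iyer's interest in Silverbay Textiles S.p.A, giving 37% + 59% = 96%.
By parent–child attribution (R2), Julia Iyer is treated as owning Keanu Iyer's 11% interest in Cobalt Trust.
Chain via Silverbay Textiles S.p.A. → Copperline Media Ltd → Ironwood Industries Corp. (R3): 96% × 46% × 67% × 37% = 10.947264% of Cobalt Trust.
Direct interest in Cobalt Trust: 11%.
Aggregating (R1): 10.947264% + 11% = 21.947264%.
21.947264% falls short of the 50% threshold by 28.052736 percentage points.

28.052736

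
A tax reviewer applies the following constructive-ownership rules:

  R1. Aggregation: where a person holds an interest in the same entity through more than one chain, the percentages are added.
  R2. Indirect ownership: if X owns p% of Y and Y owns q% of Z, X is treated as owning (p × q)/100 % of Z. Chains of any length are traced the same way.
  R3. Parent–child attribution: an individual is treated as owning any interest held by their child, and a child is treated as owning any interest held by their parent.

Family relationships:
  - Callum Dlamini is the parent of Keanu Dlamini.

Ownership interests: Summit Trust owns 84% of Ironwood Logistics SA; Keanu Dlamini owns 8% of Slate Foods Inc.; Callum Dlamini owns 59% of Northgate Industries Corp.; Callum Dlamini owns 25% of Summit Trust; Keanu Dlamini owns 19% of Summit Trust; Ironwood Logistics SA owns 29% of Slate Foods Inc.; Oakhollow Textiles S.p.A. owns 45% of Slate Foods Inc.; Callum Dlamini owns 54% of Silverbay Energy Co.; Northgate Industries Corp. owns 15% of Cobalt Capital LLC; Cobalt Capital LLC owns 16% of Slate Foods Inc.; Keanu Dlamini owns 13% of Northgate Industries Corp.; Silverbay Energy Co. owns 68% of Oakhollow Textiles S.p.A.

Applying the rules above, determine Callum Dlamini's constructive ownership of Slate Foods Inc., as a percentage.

36.9704%

By parent–child attribution (R3), Callum Dlamini is treated as also owning Keanu Dlamini's interest in Northgate Industries Corp, giving 59% + 13% = 72%.
By parent–child attribution (R3), Callum Dlamini is treated as also owning Keanu Dlamini's interest in Summit Trust, giving 25% + 19% = 44%.
By parent–child attribution (R3), Callum Dlamini is treated as owning Keanu Dlamini's 8% interest in Slate Foods Inc.
Chain via Northgate Industries Corp. → Cobalt Capital LLC (R2): 72% × 15% × 16% = 1.728% of Slate Foods Inc.
Chain via Silverbay Energy Co. → Oakhollow Textiles S.p.A. (R2): 54% × 68% × 45% = 16.524% of Slate Foods Inc.
Chain via Summit Trust → Ironwood Logistics SA (R2): 44% × 84% × 29% = 10.7184% of Slate Foods Inc.
Direct interest in Slate Foods Inc: 8%.
Aggregating (R1): 1.728% + 16.524% + 10.7184% + 8% = 36.9704%.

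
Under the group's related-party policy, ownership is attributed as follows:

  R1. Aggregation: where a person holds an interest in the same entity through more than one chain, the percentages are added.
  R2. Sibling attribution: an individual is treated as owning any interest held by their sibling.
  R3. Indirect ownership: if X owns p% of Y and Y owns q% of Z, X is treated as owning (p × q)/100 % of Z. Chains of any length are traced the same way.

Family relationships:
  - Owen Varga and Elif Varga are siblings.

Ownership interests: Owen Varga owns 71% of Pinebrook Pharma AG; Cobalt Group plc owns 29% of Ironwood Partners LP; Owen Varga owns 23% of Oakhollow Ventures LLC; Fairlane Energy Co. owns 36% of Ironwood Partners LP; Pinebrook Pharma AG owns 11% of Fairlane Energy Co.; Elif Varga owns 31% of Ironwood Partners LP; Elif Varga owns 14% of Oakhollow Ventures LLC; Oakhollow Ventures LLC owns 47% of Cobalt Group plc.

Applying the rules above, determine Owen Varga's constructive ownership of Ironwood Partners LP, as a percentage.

38.8547%

By sibling attribution (R2), Owen Varga is treated as also owning Elif Varga's interest in Oakhollow Ventures LLC, giving 23% + 14% = 37%.
By sibling attribution (R2), Owen Varga is treated as owning Elif Varga's 31% interest in Ironwood Partners LP.
Chain via Pinebrook Pharma AG → Fairlane Energy Co. (R3): 71% × 11% × 36% = 2.8116% of Ironwood Partners LP.
Chain via Oakhollow Ventures LLC → Cobalt Group plc (R3): 37% × 47% × 29% = 5.0431% of Ironwood Partners LP.
Direct interest in Ironwood Partners LP: 31%.
Aggregating (R1): 2.8116% + 5.0431% + 31% = 38.8547%.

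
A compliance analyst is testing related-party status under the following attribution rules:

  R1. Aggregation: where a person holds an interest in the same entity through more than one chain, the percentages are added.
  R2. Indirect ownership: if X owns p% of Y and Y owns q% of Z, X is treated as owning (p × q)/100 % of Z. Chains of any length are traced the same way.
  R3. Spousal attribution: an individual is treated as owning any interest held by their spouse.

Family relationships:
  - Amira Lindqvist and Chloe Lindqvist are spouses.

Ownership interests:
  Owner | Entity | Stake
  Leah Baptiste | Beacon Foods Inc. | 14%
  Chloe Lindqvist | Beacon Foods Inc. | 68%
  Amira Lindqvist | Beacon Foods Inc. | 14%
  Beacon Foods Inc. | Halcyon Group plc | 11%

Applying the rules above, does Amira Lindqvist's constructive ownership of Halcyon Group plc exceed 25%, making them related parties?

By spousal attribution (R3), Amira Lindqvist is treated as also owning Chloe Lindqvist's interest in Beacon Foods Inc, giving 14% + 68% = 82%.
Chain via Beacon Foods Inc. (R2): 82% × 11% = 9.02% of Halcyon Group plc.
9.02% does not exceed the 25% threshold, so Amira is not a related party to Halcyon Group plc.

No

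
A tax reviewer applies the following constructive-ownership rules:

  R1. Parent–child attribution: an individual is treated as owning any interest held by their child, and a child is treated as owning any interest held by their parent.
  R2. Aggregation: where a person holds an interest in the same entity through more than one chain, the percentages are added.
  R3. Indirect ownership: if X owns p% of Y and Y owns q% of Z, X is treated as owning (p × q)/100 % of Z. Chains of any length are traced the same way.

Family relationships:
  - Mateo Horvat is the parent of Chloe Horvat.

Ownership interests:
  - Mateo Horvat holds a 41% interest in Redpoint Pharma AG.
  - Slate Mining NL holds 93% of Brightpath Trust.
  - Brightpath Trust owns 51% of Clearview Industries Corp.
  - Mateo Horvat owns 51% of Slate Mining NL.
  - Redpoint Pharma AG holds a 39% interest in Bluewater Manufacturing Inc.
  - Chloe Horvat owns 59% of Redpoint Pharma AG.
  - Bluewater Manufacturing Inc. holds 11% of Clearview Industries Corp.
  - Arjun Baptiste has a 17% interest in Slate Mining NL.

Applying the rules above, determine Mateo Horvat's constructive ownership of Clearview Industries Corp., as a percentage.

28.4793%

By parent–child attribution (R1), Mateo Horvat is treated as also owning Chloe Horvat's interest in Redpoint Pharma AG, giving 41% + 59% = 100%.
Chain via Redpoint Pharma AG → Bluewater Manufacturing Inc. (R3): 100% × 39% × 11% = 4.29% of Clearview Industries Corp.
Chain via Slate Mining NL → Brightpath Trust (R3): 51% × 93% × 51% = 24.1893% of Clearview Industries Corp.
Aggregating (R2): 4.29% + 24.1893% = 28.4793%.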